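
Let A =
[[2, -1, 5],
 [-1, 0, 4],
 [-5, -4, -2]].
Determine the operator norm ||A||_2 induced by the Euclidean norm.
||A||_2 ≈ 7.6901 (= sqrt(largest eigenvalue of A^T A))

||A||_2 = sigma_max(A) = sqrt(lambda_max(A^T A)). Form the symmetric matrix M = A^T A =
[[30, 18, 16],
 [18, 17, 3],
 [16, 3, 45]].
Its characteristic polynomial (trace, sum of principal 2x2 minors, determinant of M give the coefficients) is
  p(λ) = det(λ I - M) = λ^3 - 92λ^2 + 2036λ - 5476.
No integer candidate from the rational root theorem (±divisors of 5476) is a root, so the roots are irrational. The cubic discriminant is Δ = 1923444432 > 0, so there are three distinct real roots. p(3) = -169 and p(4) = 1260 have opposite signs, so a root lies in (3, 4); Newton's method refines it to λ ≈ 3.1125. p(29) = 585 and p(30) = -196 have opposite signs, so a root lies in (29, 30); Newton's method refines it to λ ≈ 29.7498. p(59) = -225 and p(60) = 1484 have opposite signs, so a root lies in (59, 60); Newton's method refines it to λ ≈ 59.1376. Check (Vieta): the three roots sum to 92, matching tr M = 92.
So the eigenvalues of A^T A are ≈ 3.1125, 29.7498, 59.1376 (all ≥ 0, as they must be for A^T A). The largest is λ_max ≈ 59.1376, hence ||A||_2 = sqrt(λ_max) ≈ 7.6901.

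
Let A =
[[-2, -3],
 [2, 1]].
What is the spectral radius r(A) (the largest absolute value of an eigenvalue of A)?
r(A) = 2

The eigenvalues of A are the roots of its characteristic polynomial. With M = A (coefficients from the trace and determinant):
  p(λ) = det(λ I - M) = λ^2 + λ + 4.
For λ^2 + λ + 4 the discriminant is -15. It is negative, so the roots are the complex-conjugate pair λ = -1/2 ± (sqrt(15)/2) i ≈ -0.5 ± 1.9365i. For a conjugate pair the product of the roots equals the constant term, so |λ|^2 = 4 and |λ| = sqrt(4) = 2.
Thus the eigenvalues (to 4 decimals) are -0.5 ± 1.9365i (modulus 2). The spectral radius is the largest modulus: r(A) = 2. (Cross-check: r(A) ≤ ||A||_2 ≈ 4.1306; equality holds whenever A is normal, though it can also hold for some non-normal A.)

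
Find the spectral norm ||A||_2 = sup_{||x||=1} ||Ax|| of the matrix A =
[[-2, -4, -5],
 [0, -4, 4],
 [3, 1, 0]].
||A||_2 ≈ 6.9407 (= sqrt(largest eigenvalue of A^T A))

||A||_2 = sigma_max(A) = sqrt(lambda_max(A^T A)). Form the symmetric matrix M = A^T A =
[[13, 11, 10],
 [11, 33, 4],
 [10, 4, 41]].
Its characteristic polynomial (trace, sum of principal 2x2 minors, determinant of M give the coefficients) is
  p(λ) = det(λ I - M) = λ^3 - 87λ^2 + 2078λ - 10000.
No integer candidate from the rational root theorem (±divisors of 10000) is a root, so the roots are irrational. The cubic discriminant is Δ = 293023588 > 0, so there are three distinct real roots. p(6) = -448 and p(7) = 626 have opposite signs, so a root lies in (6, 7); Newton's method refines it to λ ≈ 6.402. p(32) = 176 and p(33) = -232 have opposite signs, so a root lies in (32, 33); Newton's method refines it to λ ≈ 32.4251. p(48) = -112 and p(49) = 584 have opposite signs, so a root lies in (48, 49); Newton's method refines it to λ ≈ 48.1729. Check (Vieta): the three roots sum to 87, matching tr M = 87.
So the eigenvalues of A^T A are ≈ 6.402, 32.4251, 48.1729 (all ≥ 0, as they must be for A^T A). The largest is λ_max ≈ 48.1729, hence ||A||_2 = sqrt(λ_max) ≈ 6.9407.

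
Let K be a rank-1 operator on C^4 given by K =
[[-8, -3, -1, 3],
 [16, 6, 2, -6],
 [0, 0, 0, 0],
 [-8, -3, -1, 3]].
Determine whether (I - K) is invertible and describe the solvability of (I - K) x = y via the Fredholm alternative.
(I - K) is singular (det(I - K) = 0, i.e. 1 ∈ sigma(K)). (I - K) x = y is solvable iff y ⊥ ker((I - K)^*) = span{(-8, -3, -1, 3)}, i.e. iff -8y_1 - 3y_2 - y_3 + 3y_4 = 0. When solvable, the solutions are x = y + c·(1, -2, 0, 1), c arbitrary (ker(I - K) = span{(1, -2, 0, 1)}, dimension 1).

K has rank 1, so it is an outer product K = u v^T: every row of K is a multiple of one row vector. Reading off the entries, u = (1, -2, 0, 1) and v = (-8, -3, -1, 3) (row i of K equals u_i·v^T). A rank-one matrix u v^T satisfies K u = u (v·u) and kills the (3)-dimensional subspace v^⊥, so its characteristic polynomial is lambda^3 (lambda - v·u) with v·u = tr K = 1. Hence the eigenvalues of I - K are 1 (multiplicity 3) and 1 - (1) = 0, so det(I - K) = 0. (Direct check: I - K =
[[9, 3, 1, -3],
 [-16, -5, -2, 6],
 [0, 0, 1, 0],
 [8, 3, 1, -2]]
has determinant 0.) So 1 is an eigenvalue of K and (I - K) is not invertible. The finite-dimensional Fredholm alternative says: either (I - K) is invertible, or ker(I - K) ≠ {0} and then range(I - K) = ker((I - K)^*)^⊥, with dim ker(I - K) = dim ker((I - K)^*). We are in the second case, so we need both kernels. Kernel of I - K: (I - K) u = u - u (v·u) = u - u = 0, so ker(I - K) = span{u} = span{(1, -2, 0, 1)} (it is exactly 1-dimensional because rank(I - K) = 3). Kernel of the adjoint: K is real, so (I - K)^* = I - K^T = I - v u^T, and (I - v u^T) v = v - v (u·v) = 0; hence ker((I - K)^*) = span{v} = span{(-8, -3, -1, 3)}. Therefore (I - K) x = y is solvable iff <y, v> = 0, i.e. iff -8y_1 - 3y_2 - y_3 + 3y_4 = 0. When this holds, K y = u (v·y) = 0, so (I - K) y = y and x = y is a particular solution; the full solution set is the line x = y + c·u = y + c·(1, -2, 0, 1), c ∈ C.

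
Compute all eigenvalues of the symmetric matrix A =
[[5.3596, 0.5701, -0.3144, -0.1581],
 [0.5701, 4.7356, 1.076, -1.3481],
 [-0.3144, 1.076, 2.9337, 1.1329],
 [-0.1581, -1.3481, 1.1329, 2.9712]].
sigma(A) ≈ {1, 4, 5, 6}

A is real symmetric, so its spectrum consists of real eigenvalues. Expanding the characteristic polynomial of the displayed matrix gives
  det(λ I - A) = p(λ) = λ^4 + (-16)λ^3 + (89.0012)λ^2 + (-194.0043)λ + (120.0039).
Solving p(λ) = 0 yields eigenvalues ≈ 1, 4, 5, 6. (A is shown rounded to 4 decimals, so these recover the underlying integer eigenvalues to within that precision.)
Verification: the trace of A = 16 equals the sum of eigenvalues 16, and det(A) ≈ 120.0039 matches the eigenvalue product 120.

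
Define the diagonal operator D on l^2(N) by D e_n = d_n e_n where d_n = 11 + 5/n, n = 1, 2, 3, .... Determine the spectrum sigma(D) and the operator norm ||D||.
sigma(D) = {11 + 5/n : n ≥ 1} ∪ {11}; ||D|| = 16

A bounded diagonal operator on l^2 with diagonal entries d_n has spectrum equal to the closure of {d_n : n ≥ 1}: every d_n is an eigenvalue (with eigenvector e_n), so {d_n} ⊂ sigma(D); the spectrum is closed, so its closure is too; and for lambda not in the closure, (D - lambda I) has bounded inverse (the diagonal entries 1/(d_n - lambda) are bounded). For our sequence d_n = 11 + 5/n, n = 1, 2, 3, ...:
  - {d_n} = {11 + 5/n : n ≥ 1}; the only limit point is 11
  - closure = {11 + 5/n : n ≥ 1} ∪ {11}
For the norm: a diagonal operator has ||D|| = sup_n |d_n|. Here d_n = 11 + 5/n is positive and decreasing, so sup_n |d_n| = d_1 = 11 + 5 = 16. So ||D|| = 16.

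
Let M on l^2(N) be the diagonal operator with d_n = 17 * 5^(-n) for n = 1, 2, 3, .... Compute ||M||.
||M|| = 17/5 (attained at n = 1)

For M diagonal, ||M|| = sup_n |d_n|. The sequence d_n = 17 * 5^(-n) is positive and strictly decreasing (ratio 5^(-1) < 1), so the supremum is d_1 = 17/5. Hence ||M|| = 17/5.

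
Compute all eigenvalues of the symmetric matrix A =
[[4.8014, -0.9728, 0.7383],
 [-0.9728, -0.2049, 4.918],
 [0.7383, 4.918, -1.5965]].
sigma(A) ≈ {-6, 4, 5}

A is real symmetric, so its spectrum consists of real eigenvalues. Expanding the characteristic polynomial of the displayed matrix gives
  det(λ I - A) = p(λ) = λ^3 + (-3)λ^2 + (-34)λ + (120.0014).
Solving p(λ) = 0 yields eigenvalues ≈ -6, 4, 5. (A is shown rounded to 4 decimals, so these recover the underlying integer eigenvalues to within that precision.)
Verification: the trace of A = 3 equals the sum of eigenvalues 3, and det(A) ≈ -120.0014 matches the eigenvalue product -120.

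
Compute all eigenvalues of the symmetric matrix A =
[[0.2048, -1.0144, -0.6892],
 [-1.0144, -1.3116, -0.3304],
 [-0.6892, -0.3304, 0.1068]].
sigma(A) ≈ {-2, 0, 1}

A is real symmetric, so its spectrum consists of real eigenvalues. Expanding the characteristic polynomial of the displayed matrix gives
  det(λ I - A) = p(λ) = λ^3 + (1)λ^2 + (-2)λ + (0).
Solving p(λ) = 0 yields eigenvalues ≈ -2, 0, 1. (A is shown rounded to 4 decimals, so these recover the underlying integer eigenvalues to within that precision.)
Verification: the trace of A = -1 equals the sum of eigenvalues -1, and det(A) ≈ 0.0001 matches the eigenvalue product 0.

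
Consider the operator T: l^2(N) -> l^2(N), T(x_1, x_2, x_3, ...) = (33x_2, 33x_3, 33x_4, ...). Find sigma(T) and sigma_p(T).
sigma(T) = closed disk {z in C : |z| ≤ 33}; sigma_p(T) = open disk {z in C : |z| < 33}

Note T = 33·V where V is the unit left shift (V x)_k = x_{k+1}; so sigma(T) = 33·sigma(V) and ||T|| = 33||V||. ||T x||^2 = 1089sum_{k≥2} |x_k|^2 ≤ 1089||x||^2, with equality on {x : x_1 = 0}, so ||T|| = 33. For any lambda with |lambda| < 33, set r = lambda/33 (|r| < 1); the vector x = (1, r, r^2, ...) is in l^2 and satisfies T x = 33(r, r^2, ...) = lambda x, so lambda is an eigenvalue. On the boundary |lambda| = 33 the geometric series diverges, so no l^2 eigenvector exists, but these lambda lie in the approximate point spectrum. Hence sigma(T) is the closed disk of radius 33 and sigma_p(T) is the open disk.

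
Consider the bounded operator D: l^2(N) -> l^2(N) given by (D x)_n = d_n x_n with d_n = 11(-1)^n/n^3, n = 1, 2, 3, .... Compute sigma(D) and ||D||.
sigma(D) = {11(-1)^n/n^3 : n ≥ 1} ∪ {0}; ||D|| = 11

A bounded diagonal operator on l^2 with diagonal entries d_n has spectrum equal to the closure of {d_n : n ≥ 1}: every d_n is an eigenvalue (with eigenvector e_n), so {d_n} ⊂ sigma(D); the spectrum is closed, so its closure is too; and for lambda not in the closure, (D - lambda I) has bounded inverse (the diagonal entries 1/(d_n - lambda) are bounded). For our sequence d_n = 11(-1)^n/n^3, n = 1, 2, 3, ...:
  - {d_n} = {11(-1)^n/n^3 : n ≥ 1}; the only limit point is 0
  - closure = {11(-1)^n/n^3 : n ≥ 1} ∪ {0}
For the norm: a diagonal operator has ||D|| = sup_n |d_n|. Here |d_n| = 11/n^3 is decreasing, so sup_n |d_n| = |d_1| = 11. So ||D|| = 11.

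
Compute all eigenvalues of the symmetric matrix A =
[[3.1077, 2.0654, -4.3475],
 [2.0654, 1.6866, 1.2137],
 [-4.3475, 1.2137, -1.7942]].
sigma(A) ≈ {-5, 2, 6}

A is real symmetric, so its spectrum consists of real eigenvalues. Expanding the characteristic polynomial of the displayed matrix gives
  det(λ I - A) = p(λ) = λ^3 + (-3)λ^2 + (-28)λ + (60.0027).
Solving p(λ) = 0 yields eigenvalues ≈ -5, 2, 6. (A is shown rounded to 4 decimals, so these recover the underlying integer eigenvalues to within that precision.)
Verification: the trace of A = 3 equals the sum of eigenvalues 3, and det(A) ≈ -60.0027 matches the eigenvalue product -60.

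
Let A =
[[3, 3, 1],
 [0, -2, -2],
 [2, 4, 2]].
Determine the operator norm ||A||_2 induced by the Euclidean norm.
||A||_2 = sqrt((47 + sqrt(2193))/2) ≈ 6.8494 (= sqrt(largest eigenvalue of A^T A))

||A||_2 = sigma_max(A) = sqrt(lambda_max(A^T A)). Form the symmetric matrix M = A^T A =
[[13, 17, 7],
 [17, 29, 15],
 [7, 15, 9]].
Its characteristic polynomial (trace, sum of principal 2x2 minors, determinant of M give the coefficients) is
  p(λ) = det(λ I - M) = λ^3 - 51λ^2 + 192λ - 16.
By the rational root theorem any rational root is an integer divisor of 16. Testing λ = 4: p(4) = 64 - 816 + 768 - 16 = 0, so λ = 4 is a root. Dividing out (λ - 4) leaves p(λ) = (λ - 4)(λ^2 - 47λ + 4). For λ^2 - 47λ + 4 the discriminant is 2193. It is nonnegative but not a perfect square, so the roots are real and irrational: λ = (47 ± sqrt(2193))/2 ≈ 46.9147, 0.0853.
So the eigenvalues of A^T A are ≈ 0.0853, 4, 46.9147 (all ≥ 0, as they must be for A^T A). The largest is λ_max = (47 + sqrt(2193))/2 ≈ 46.9147, hence ||A||_2 = sqrt(λ_max) = sqrt((47 + sqrt(2193))/2) ≈ 6.8494.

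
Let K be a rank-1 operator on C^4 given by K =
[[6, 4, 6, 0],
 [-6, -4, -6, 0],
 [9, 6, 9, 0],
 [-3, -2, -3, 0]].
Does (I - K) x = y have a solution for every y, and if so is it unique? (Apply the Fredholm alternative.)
(I - K) is invertible (det(I - K) = -10 ≠ 0), so for every y in C^4 the equation (I - K) x = y has a unique solution.

K has rank 1, so it is an outer product K = u v^T: every row of K is a multiple of one row vector. Reading off the entries, u = (-2, 2, -3, 1) and v = (-3, -2, -3, 0) (row i of K equals u_i·v^T). A rank-one matrix u v^T satisfies K u = u (v·u) and kills the (3)-dimensional subspace v^⊥, so its characteristic polynomial is lambda^3 (lambda - v·u) with v·u = tr K = 11. Hence the eigenvalues of I - K are 1 (multiplicity 3) and 1 - (11) = -10, so det(I - K) = -10. (Direct check: I - K =
[[-5, -4, -6, 0],
 [6, 5, 6, 0],
 [-9, -6, -8, 0],
 [3, 2, 3, 1]]
has determinant -10.) The finite-dimensional Fredholm alternative says: either (I - K) is invertible, or ker(I - K) ≠ {0} and then range(I - K) = ker((I - K)^*)^⊥, with dim ker(I - K) = dim ker((I - K)^*). Since det(I - K) ≠ 0, 1 is not an eigenvalue of K and ker(I - K) = {0}, so we are in the first case: for every y there is a unique x = (I - K)^(-1) y. Explicitly, by the Sherman–Morrison formula, (I - u v^T)^(-1) = I + u v^T/(1 - v·u), i.e. (I - K)^(-1) = I + K/(-10).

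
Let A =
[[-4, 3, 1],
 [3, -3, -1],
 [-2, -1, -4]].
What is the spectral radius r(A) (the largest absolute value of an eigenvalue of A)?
r(A) ≈ 5.8576

The eigenvalues of A are the roots of its characteristic polynomial. With M = A (coefficients from the trace, the sum of principal 2x2 minors, and det A):
  p(λ) = det(λ I - M) = λ^3 + 11λ^2 + 32λ + 11.
No integer candidate from the rational root theorem (±divisors of 11) is a root, so the roots are irrational. The cubic discriminant is Δ = 697 > 0, so there are three distinct real roots. p(-6) = -1 and p(-5) = 1 have opposite signs, so a root lies in (-6, -5); Newton's method refines it to λ ≈ -5.8576. p(-5) = 1 and p(-4) = -5 have opposite signs, so a root lies in (-5, -4); Newton's method refines it to λ ≈ -4.7468. p(-1) = -11 and p(0) = 11 have opposite signs, so a root lies in (-1, 0); Newton's method refines it to λ ≈ -0.3956. Check (Vieta): the three roots sum to -11, matching tr M = -11.
Thus the eigenvalues (to 4 decimals) are -5.8576 (modulus 5.8576); -4.7468 (modulus 4.7468); -0.3956 (modulus 0.3956). The spectral radius is the largest modulus: r(A) ≈ 5.8576. (Cross-check: r(A) ≤ ||A||_2 ≈ 6.6916; equality holds whenever A is normal, though it can also hold for some non-normal A.)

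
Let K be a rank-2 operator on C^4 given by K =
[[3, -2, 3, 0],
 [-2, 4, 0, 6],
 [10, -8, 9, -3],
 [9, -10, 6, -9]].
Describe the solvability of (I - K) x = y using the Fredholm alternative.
(I - K) is invertible (det(I - K) = -31 ≠ 0), so for every y in C^4 the equation (I - K) x = y has a unique solution.

K has rank 2 and factors as K = U V^T = u1 v1^T + u2 v2^T with u1 = (-1, 0, -3, -2), v1 = (-3, 2, -3, 0), u2 = (0, 2, -1, -3), v2 = (-1, 2, 0, 3) (multiplying out reproduces the displayed K). The nonzero eigenvalues of U V^T coincide with those of the 2 x 2 matrix G = V^T U = [[v1·u1, v1·u2], [v2·u1, v2·u2]] = [[12, 7], [-5, -5]], and by the Sylvester determinant identity det(I_4 - U V^T) = det(I_2 - V^T U) = det([[-11, -7], [5, 6]]) = (-11)(6) - (-7)(5) = -31. (Direct check: I - K =
[[-2, 2, -3, 0],
 [2, -3, 0, -6],
 [-10, 8, -8, 3],
 [-9, 10, -6, 10]]
has determinant -31.) The finite-dimensional Fredholm alternative says: either (I - K) is invertible, or ker(I - K) ≠ {0} and then range(I - K) = ker((I - K)^*)^⊥, with dim ker(I - K) = dim ker((I - K)^*). Since det(I - K) ≠ 0, 1 is not an eigenvalue of K and ker(I - K) = {0}, so we are in the first case: for every y there is a unique x = (I - K)^(-1) y. (Explicitly, by the Woodbury identity, (I - U V^T)^(-1) = I + U (I_2 - G)^(-1) V^T.)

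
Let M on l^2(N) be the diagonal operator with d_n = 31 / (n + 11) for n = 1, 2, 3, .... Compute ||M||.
||M|| = 31/12 (attained at n = 1)

For M diagonal, ||M|| = sup_n |d_n| = sup_n 31/(n + 11). This is positive and strictly decreasing in n, so the supremum is attained at n = 1: d_1 = 31/(1 + 11) = 31/12. Hence ||M|| = 31/12.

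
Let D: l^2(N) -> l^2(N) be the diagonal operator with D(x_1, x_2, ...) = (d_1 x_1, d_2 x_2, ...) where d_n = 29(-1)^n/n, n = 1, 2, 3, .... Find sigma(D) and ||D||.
sigma(D) = {29(-1)^n/n : n ≥ 1} ∪ {0}; ||D|| = 29

A bounded diagonal operator on l^2 with diagonal entries d_n has spectrum equal to the closure of {d_n : n ≥ 1}: every d_n is an eigenvalue (with eigenvector e_n), so {d_n} ⊂ sigma(D); the spectrum is closed, so its closure is too; and for lambda not in the closure, (D - lambda I) has bounded inverse (the diagonal entries 1/(d_n - lambda) are bounded). For our sequence d_n = 29(-1)^n/n, n = 1, 2, 3, ...:
  - {d_n} = {29(-1)^n/n : n ≥ 1}; the only limit point is 0
  - closure = {29(-1)^n/n : n ≥ 1} ∪ {0}
For the norm: a diagonal operator has ||D|| = sup_n |d_n|. Here |d_n| = 29/n is decreasing, so sup_n |d_n| = |d_1| = 29. So ||D|| = 29.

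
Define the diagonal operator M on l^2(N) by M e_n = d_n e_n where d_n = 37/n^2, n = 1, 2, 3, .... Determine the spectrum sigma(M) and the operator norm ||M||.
sigma(M) = {37/n^2 : n ≥ 1} ∪ {0}; ||M|| = 37

A bounded diagonal operator on l^2 with diagonal entries d_n has spectrum equal to the closure of {d_n : n ≥ 1}: every d_n is an eigenvalue (with eigenvector e_n), so {d_n} ⊂ sigma(M); the spectrum is closed, so its closure is too; and for lambda not in the closure, (M - lambda I) has bounded inverse (the diagonal entries 1/(d_n - lambda) are bounded). For our sequence d_n = 37/n^2, n = 1, 2, 3, ...:
  - {d_n} = {37/n^2 : n ≥ 1}; the only limit point is 0
  - closure = {37/n^2 : n ≥ 1} ∪ {0}
For the norm: a diagonal operator has ||M|| = sup_n |d_n|. Here d_n = 37/n^2 is positive and decreasing, so sup_n |d_n| = d_1 = 37. So ||M|| = 37.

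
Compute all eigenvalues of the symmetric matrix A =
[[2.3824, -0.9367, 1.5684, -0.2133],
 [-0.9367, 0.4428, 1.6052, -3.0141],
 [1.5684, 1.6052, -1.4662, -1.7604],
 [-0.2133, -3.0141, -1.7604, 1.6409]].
sigma(A) ≈ {-3, -2, 3, 5}

A is real symmetric, so its spectrum consists of real eigenvalues. Expanding the characteristic polynomial of the displayed matrix gives
  det(λ I - A) = p(λ) = λ^4 + (-3)λ^3 + (-19)λ^2 + (27)λ + (90.0042).
Solving p(λ) = 0 yields eigenvalues ≈ -3, -2, 3, 5. (A is shown rounded to 4 decimals, so these recover the underlying integer eigenvalues to within that precision.)
Verification: the trace of A = 3 equals the sum of eigenvalues 3, and det(A) ≈ 90.0042 matches the eigenvalue product 90.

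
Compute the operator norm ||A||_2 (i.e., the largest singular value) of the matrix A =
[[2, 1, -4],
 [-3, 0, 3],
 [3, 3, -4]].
||A||_2 ≈ 8.2741 (= sqrt(largest eigenvalue of A^T A))

||A||_2 = sigma_max(A) = sqrt(lambda_max(A^T A)). Form the symmetric matrix M = A^T A =
[[22, 11, -29],
 [11, 10, -16],
 [-29, -16, 41]].
Its characteristic polynomial (trace, sum of principal 2x2 minors, determinant of M give the coefficients) is
  p(λ) = det(λ I - M) = λ^3 - 73λ^2 + 314λ - 225.
No integer candidate from the rational root theorem (±divisors of 225) is a root, so the roots are irrational. The cubic discriminant is Δ = 142933433 > 0, so there are three distinct real roots. p(0) = -225 and p(1) = 17 have opposite signs, so a root lies in (0, 1); Newton's method refines it to λ ≈ 0.9043. p(3) = 87 and p(4) = -73 have opposite signs, so a root lies in (3, 4); Newton's method refines it to λ ≈ 3.6342. p(68) = -1993 and p(69) = 2397 have opposite signs, so a root lies in (68, 69); Newton's method refines it to λ ≈ 68.4615. Check (Vieta): the three roots sum to 73, matching tr M = 73.
So the eigenvalues of A^T A are ≈ 0.9043, 3.6342, 68.4615 (all ≥ 0, as they must be for A^T A). The largest is λ_max ≈ 68.4615, hence ||A||_2 = sqrt(λ_max) ≈ 8.2741.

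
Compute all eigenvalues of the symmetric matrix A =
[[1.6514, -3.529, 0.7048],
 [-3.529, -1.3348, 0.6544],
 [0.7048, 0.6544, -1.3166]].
sigma(A) ≈ {-4, -1, 4}

A is real symmetric, so its spectrum consists of real eigenvalues. Expanding the characteristic polynomial of the displayed matrix gives
  det(λ I - A) = p(λ) = λ^3 + (1)λ^2 + (-16)λ + (-16).
Solving p(λ) = 0 yields eigenvalues ≈ -4, -1, 4. (A is shown rounded to 4 decimals, so these recover the underlying integer eigenvalues to within that precision.)
Verification: the trace of A = -1 equals the sum of eigenvalues -1, and det(A) ≈ 15.9995 matches the eigenvalue product 16.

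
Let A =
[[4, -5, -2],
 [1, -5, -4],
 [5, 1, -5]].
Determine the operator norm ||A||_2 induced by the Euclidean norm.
||A||_2 ≈ 10.0463 (= sqrt(largest eigenvalue of A^T A))

||A||_2 = sigma_max(A) = sqrt(lambda_max(A^T A)). Form the symmetric matrix M = A^T A =
[[42, -20, -37],
 [-20, 51, 25],
 [-37, 25, 45]].
Its characteristic polynomial (trace, sum of principal 2x2 minors, determinant of M give the coefficients) is
  p(λ) = det(λ I - M) = λ^3 - 138λ^2 + 3933λ - 19321.
No integer candidate from the rational root theorem (±divisors of 19321) is a root, so the roots are irrational. The cubic discriminant is Δ = 26802491625 > 0, so there are three distinct real roots. p(6) = -475 and p(7) = 1791 have opposite signs, so a root lies in (6, 7); Newton's method refines it to λ ≈ 6.2012. p(30) = 1469 and p(31) = -225 have opposite signs, so a root lies in (30, 31); Newton's method refines it to λ ≈ 30.8703. p(100) = -6021 and p(101) = 475 have opposite signs, so a root lies in (100, 101); Newton's method refines it to λ ≈ 100.9286. Check (Vieta): the three roots sum to 138, matching tr M = 138.
So the eigenvalues of A^T A are ≈ 6.2012, 30.8703, 100.9286 (all ≥ 0, as they must be for A^T A). The largest is λ_max ≈ 100.9286, hence ||A||_2 = sqrt(λ_max) ≈ 10.0463.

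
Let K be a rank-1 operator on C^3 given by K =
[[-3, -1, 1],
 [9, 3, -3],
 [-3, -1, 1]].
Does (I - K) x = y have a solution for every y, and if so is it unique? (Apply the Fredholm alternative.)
(I - K) is singular (det(I - K) = 0, i.e. 1 ∈ sigma(K)). (I - K) x = y is solvable iff y ⊥ ker((I - K)^*) = span{(3, 1, -1)}, i.e. iff 3y_1 + y_2 - y_3 = 0. When solvable, the solutions are x = y + c·(-1, 3, -1), c arbitrary (ker(I - K) = span{(-1, 3, -1)}, dimension 1).

K has rank 1, so it is an outer product K = u v^T: every row of K is a multiple of one row vector. Reading off the entries, u = (-1, 3, -1) and v = (3, 1, -1) (row i of K equals u_i·v^T). A rank-one matrix u v^T satisfies K u = u (v·u) and kills the (2)-dimensional subspace v^⊥, so its characteristic polynomial is lambda^2 (lambda - v·u) with v·u = tr K = 1. Hence the eigenvalues of I - K are 1 (multiplicity 2) and 1 - (1) = 0, so det(I - K) = 0. (Direct check: I - K =
[[4, 1, -1],
 [-9, -2, 3],
 [3, 1, 0]]
has determinant 0.) So 1 is an eigenvalue of K and (I - K) is not invertible. The finite-dimensional Fredholm alternative says: either (I - K) is invertible, or ker(I - K) ≠ {0} and then range(I - K) = ker((I - K)^*)^⊥, with dim ker(I - K) = dim ker((I - K)^*). We are in the second case, so we need both kernels. Kernel of I - K: (I - K) u = u - u (v·u) = u - u = 0, so ker(I - K) = span{u} = span{(-1, 3, -1)} (it is exactly 1-dimensional because rank(I - K) = 2). Kernel of the adjoint: K is real, so (I - K)^* = I - K^T = I - v u^T, and (I - v u^T) v = v - v (u·v) = 0; hence ker((I - K)^*) = span{v} = span{(3, 1, -1)}. Therefore (I - K) x = y is solvable iff <y, v> = 0, i.e. iff 3y_1 + y_2 - y_3 = 0. When this holds, K y = u (v·y) = 0, so (I - K) y = y and x = y is a particular solution; the full solution set is the line x = y + c·u = y + c·(-1, 3, -1), c ∈ C.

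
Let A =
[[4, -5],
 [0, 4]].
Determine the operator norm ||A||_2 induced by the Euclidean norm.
||A||_2 = sqrt((57 + sqrt(2225))/2) ≈ 7.217 (= sqrt(largest eigenvalue of A^T A))

||A||_2 = sigma_max(A) = sqrt(lambda_max(A^T A)). Form the symmetric matrix M = A^T A =
[[16, -20],
 [-20, 41]].
Its characteristic polynomial (trace, determinant of M give the coefficients) is
  p(λ) = det(λ I - M) = λ^2 - 57λ + 256.
For λ^2 - 57λ + 256 the discriminant is 2225. It is nonnegative but not a perfect square, so the roots are real and irrational: λ = (57 ± sqrt(2225))/2 ≈ 52.085, 4.915.
So the eigenvalues of A^T A are ≈ 4.915, 52.085 (all ≥ 0, as they must be for A^T A). The largest is λ_max = (57 + sqrt(2225))/2 ≈ 52.085, hence ||A||_2 = sqrt(λ_max) = sqrt((57 + sqrt(2225))/2) ≈ 7.217.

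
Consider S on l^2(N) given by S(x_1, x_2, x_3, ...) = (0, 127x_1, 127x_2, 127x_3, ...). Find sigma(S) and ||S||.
sigma(S) = closed disk {z in C : |z| ≤ 127}; ||S|| = 127

Note S = 127·U where U is the unit right shift (U x)_k = x_{k-1} (with x_0 := 0); so ||S|| = 127||U|| and sigma(S) = 127·sigma(U). ||S x||^2 = sum_{k≥1} |127x_k|^2 = 16129||x||^2, so ||S|| = 127 and sigma(S) ⊂ {|z| ≤ 127}. For any |lambda| < 127, the equation (S - lambda I) x = 0 forces x_1 = 0, then 127x_k = lambda x_{k+1} ⇒ x = 0, so S has no eigenvalues. But (S - lambda I) is not surjective for |lambda| < 127: solving (S - lambda I) x = e_1 would require x_n proportional to (lambda/127)^(-n), which is not in l^2. So every |lambda| < 127 lies in the residual spectrum. The boundary |lambda| = 127 is in the approximate point spectrum (the spectrum is closed). Hence sigma(S) is the closed disk of radius 127.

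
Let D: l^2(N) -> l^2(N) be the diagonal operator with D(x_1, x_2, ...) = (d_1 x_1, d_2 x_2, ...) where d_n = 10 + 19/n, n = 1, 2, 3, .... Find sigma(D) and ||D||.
sigma(D) = {10 + 19/n : n ≥ 1} ∪ {10}; ||D|| = 29

A bounded diagonal operator on l^2 with diagonal entries d_n has spectrum equal to the closure of {d_n : n ≥ 1}: every d_n is an eigenvalue (with eigenvector e_n), so {d_n} ⊂ sigma(D); the spectrum is closed, so its closure is too; and for lambda not in the closure, (D - lambda I) has bounded inverse (the diagonal entries 1/(d_n - lambda) are bounded). For our sequence d_n = 10 + 19/n, n = 1, 2, 3, ...:
  - {d_n} = {10 + 19/n : n ≥ 1}; the only limit point is 10
  - closure = {10 + 19/n : n ≥ 1} ∪ {10}
For the norm: a diagonal operator has ||D|| = sup_n |d_n|. Here d_n = 10 + 19/n is positive and decreasing, so sup_n |d_n| = d_1 = 10 + 19 = 29. So ||D|| = 29.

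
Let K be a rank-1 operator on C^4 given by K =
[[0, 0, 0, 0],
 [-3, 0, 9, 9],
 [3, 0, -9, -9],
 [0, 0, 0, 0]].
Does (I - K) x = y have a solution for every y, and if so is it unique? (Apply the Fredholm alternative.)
(I - K) is invertible (det(I - K) = 10 ≠ 0), so for every y in C^4 the equation (I - K) x = y has a unique solution.

K has rank 1, so it is an outer product K = u v^T: every row of K is a multiple of one row vector. Reading off the entries, u = (0, -3, 3, 0) and v = (1, 0, -3, -3) (row i of K equals u_i·v^T). A rank-one matrix u v^T satisfies K u = u (v·u) and kills the (3)-dimensional subspace v^⊥, so its characteristic polynomial is lambda^3 (lambda - v·u) with v·u = tr K = -9. Hence the eigenvalues of I - K are 1 (multiplicity 3) and 1 - (-9) = 10, so det(I - K) = 10. (Direct check: I - K =
[[1, 0, 0, 0],
 [3, 1, -9, -9],
 [-3, 0, 10, 9],
 [0, 0, 0, 1]]
has determinant 10.) The finite-dimensional Fredholm alternative says: either (I - K) is invertible, or ker(I - K) ≠ {0} and then range(I - K) = ker((I - K)^*)^⊥, with dim ker(I - K) = dim ker((I - K)^*). Since det(I - K) ≠ 0, 1 is not an eigenvalue of K and ker(I - K) = {0}, so we are in the first case: for every y there is a unique x = (I - K)^(-1) y. Explicitly, by the Sherman–Morrison formula, (I - u v^T)^(-1) = I + u v^T/(1 - v·u), i.e. (I - K)^(-1) = I + K/(10).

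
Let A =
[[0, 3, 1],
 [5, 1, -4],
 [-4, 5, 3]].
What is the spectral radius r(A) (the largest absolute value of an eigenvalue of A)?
r(A) ≈ 3.3013

The eigenvalues of A are the roots of its characteristic polynomial. With M = A (coefficients from the trace, the sum of principal 2x2 minors, and det A):
  p(λ) = det(λ I - M) = λ^3 - 4λ^2 + 12λ - 32.
No integer candidate from the rational root theorem (±divisors of 32) is a root, so the roots are irrational. The cubic discriminant is Δ = -12800 < 0, so there is one real root and a complex-conjugate pair. p(3) = -5 and p(4) = 16 have opposite signs, so a root lies in (3, 4); Newton's method refines it to λ ≈ 3.3013. Dividing out (λ - (3.3013)) leaves approximately λ^2 - 0.6987λ + 9.6933. For λ^2 - 0.6987λ + 9.6933 the discriminant is -38.2849. It is negative, so the remaining roots are the complex-conjugate pair λ ≈ 0.3494 ± 3.0937i. Their product equals the constant term, so |λ|^2 ≈ 9.6933 and |λ| ≈ 3.1134.
Thus the eigenvalues (to 4 decimals) are 3.3013 (modulus 3.3013); 0.3494 ± 3.0937i (modulus 3.1134). The spectral radius is the largest modulus: r(A) ≈ 3.3013. (Cross-check: r(A) ≤ ||A||_2 ≈ 8.7443; equality holds whenever A is normal, though it can also hold for some non-normal A.)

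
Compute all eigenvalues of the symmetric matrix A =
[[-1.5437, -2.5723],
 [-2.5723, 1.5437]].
sigma(A) ≈ {-3, 3}

A is real symmetric, so its spectrum consists of real eigenvalues. Expanding the characteristic polynomial of the displayed matrix gives
  det(λ I - A) = p(λ) = λ^2 + (0)λ + (-9).
Solving p(λ) = 0 yields eigenvalues ≈ -3, 3. (A is shown rounded to 4 decimals, so these recover the underlying integer eigenvalues to within that precision.)
Verification: the trace of A = 0 equals the sum of eigenvalues 0, and det(A) ≈ -8.9997 matches the eigenvalue product -9.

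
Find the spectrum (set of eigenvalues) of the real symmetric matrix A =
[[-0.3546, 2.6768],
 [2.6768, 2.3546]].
sigma(A) ≈ {-2, 4}

A is real symmetric, so its spectrum consists of real eigenvalues. Expanding the characteristic polynomial of the displayed matrix gives
  det(λ I - A) = p(λ) = λ^2 + (-2)λ + (-8).
Solving p(λ) = 0 yields eigenvalues ≈ -2, 4. (A is shown rounded to 4 decimals, so these recover the underlying integer eigenvalues to within that precision.)
Verification: the trace of A = 2 equals the sum of eigenvalues 2, and det(A) ≈ -8.0002 matches the eigenvalue product -8.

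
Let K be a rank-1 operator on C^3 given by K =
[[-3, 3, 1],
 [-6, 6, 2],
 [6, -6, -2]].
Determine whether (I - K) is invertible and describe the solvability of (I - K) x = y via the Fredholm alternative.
(I - K) is singular (det(I - K) = 0, i.e. 1 ∈ sigma(K)). (I - K) x = y is solvable iff y ⊥ ker((I - K)^*) = span{(-3, 3, 1)}, i.e. iff -3y_1 + 3y_2 + y_3 = 0. When solvable, the solutions are x = y + c·(1, 2, -2), c arbitrary (ker(I - K) = span{(1, 2, -2)}, dimension 1).

K has rank 1, so it is an outer product K = u v^T: every row of K is a multiple of one row vector. Reading off the entries, u = (1, 2, -2) and v = (-3, 3, 1) (row i of K equals u_i·v^T). A rank-one matrix u v^T satisfies K u = u (v·u) and kills the (2)-dimensional subspace v^⊥, so its characteristic polynomial is lambda^2 (lambda - v·u) with v·u = tr K = 1. Hence the eigenvalues of I - K are 1 (multiplicity 2) and 1 - (1) = 0, so det(I - K) = 0. (Direct check: I - K =
[[4, -3, -1],
 [6, -5, -2],
 [-6, 6, 3]]
has determinant 0.) So 1 is an eigenvalue of K and (I - K) is not invertible. The finite-dimensional Fredholm alternative says: either (I - K) is invertible, or ker(I - K) ≠ {0} and then range(I - K) = ker((I - K)^*)^⊥, with dim ker(I - K) = dim ker((I - K)^*). We are in the second case, so we need both kernels. Kernel of I - K: (I - K) u = u - u (v·u) = u - u = 0, so ker(I - K) = span{u} = span{(1, 2, -2)} (it is exactly 1-dimensional because rank(I - K) = 2). Kernel of the adjoint: K is real, so (I - K)^* = I - K^T = I - v u^T, and (I - v u^T) v = v - v (u·v) = 0; hence ker((I - K)^*) = span{v} = span{(-3, 3, 1)}. Therefore (I - K) x = y is solvable iff <y, v> = 0, i.e. iff -3y_1 + 3y_2 + y_3 = 0. When this holds, K y = u (v·y) = 0, so (I - K) y = y and x = y is a particular solution; the full solution set is the line x = y + c·u = y + c·(1, 2, -2), c ∈ C.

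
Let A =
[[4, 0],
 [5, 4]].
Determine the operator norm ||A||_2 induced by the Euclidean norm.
||A||_2 = sqrt((57 + sqrt(2225))/2) ≈ 7.217 (= sqrt(largest eigenvalue of A^T A))

||A||_2 = sigma_max(A) = sqrt(lambda_max(A^T A)). Form the symmetric matrix M = A^T A =
[[41, 20],
 [20, 16]].
Its characteristic polynomial (trace, determinant of M give the coefficients) is
  p(λ) = det(λ I - M) = λ^2 - 57λ + 256.
For λ^2 - 57λ + 256 the discriminant is 2225. It is nonnegative but not a perfect square, so the roots are real and irrational: λ = (57 ± sqrt(2225))/2 ≈ 52.085, 4.915.
So the eigenvalues of A^T A are ≈ 4.915, 52.085 (all ≥ 0, as they must be for A^T A). The largest is λ_max = (57 + sqrt(2225))/2 ≈ 52.085, hence ||A||_2 = sqrt(λ_max) = sqrt((57 + sqrt(2225))/2) ≈ 7.217.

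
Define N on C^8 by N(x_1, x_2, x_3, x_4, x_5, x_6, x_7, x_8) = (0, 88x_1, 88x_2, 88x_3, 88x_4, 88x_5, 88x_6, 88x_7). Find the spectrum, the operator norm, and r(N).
sigma(N) = {0}; ||N|| = 88; r(N) = 0. (N is nilpotent with N^8 = 0.)

On C^8, N is a strictly lower-triangular matrix with 88 on the subdiagonal and zeros elsewhere, so its characteristic polynomial is lambda^8 and every eigenvalue is 0: sigma(N) = {0}. For the operator norm, N e_i = 88e_{i+1} for i = 1, ..., 7 and N e_8 = 0, so the singular values of N are 88 (with multiplicity 7) and 0; hence ||N|| = 88. The spectral radius r(N) = max|lambda| = 0. Note ||N|| > r(N) — characteristic of non-normal nilpotent operators. Indeed N^8 = 0.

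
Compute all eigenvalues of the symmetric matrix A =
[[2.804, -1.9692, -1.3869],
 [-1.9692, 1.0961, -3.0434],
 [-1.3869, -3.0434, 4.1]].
sigma(A) ≈ {-2, 4, 6}

A is real symmetric, so its spectrum consists of real eigenvalues. Expanding the characteristic polynomial of the displayed matrix gives
  det(λ I - A) = p(λ) = λ^3 + (-8)λ^2 + (4)λ + (48).
Solving p(λ) = 0 yields eigenvalues ≈ -2, 4, 6. (A is shown rounded to 4 decimals, so these recover the underlying integer eigenvalues to within that precision.)
Verification: the trace of A = 8 equals the sum of eigenvalues 8, and det(A) ≈ -48.0009 matches the eigenvalue product -48.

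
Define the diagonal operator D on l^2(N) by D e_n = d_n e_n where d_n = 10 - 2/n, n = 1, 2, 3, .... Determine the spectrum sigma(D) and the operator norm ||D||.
sigma(D) = {10 - 2/n : n ≥ 1} ∪ {10}; ||D|| = 10

A bounded diagonal operator on l^2 with diagonal entries d_n has spectrum equal to the closure of {d_n : n ≥ 1}: every d_n is an eigenvalue (with eigenvector e_n), so {d_n} ⊂ sigma(D); the spectrum is closed, so its closure is too; and for lambda not in the closure, (D - lambda I) has bounded inverse (the diagonal entries 1/(d_n - lambda) are bounded). For our sequence d_n = 10 - 2/n, n = 1, 2, 3, ...:
  - {d_n} = {10 - 2/n : n ≥ 1}; the only limit point is 10
  - closure = {10 - 2/n : n ≥ 1} ∪ {10}
For the norm: a diagonal operator has ||D|| = sup_n |d_n|. Here d_n = 10 - 2/n increases monotonically from d_1 = 8 toward 10, with all terms in [8, 10); so sup_n |d_n| = 10 (the supremum is the limit, not attained). So ||D|| = 10.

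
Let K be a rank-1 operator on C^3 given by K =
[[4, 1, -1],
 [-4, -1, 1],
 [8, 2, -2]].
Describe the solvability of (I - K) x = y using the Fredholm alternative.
(I - K) is singular (det(I - K) = 0, i.e. 1 ∈ sigma(K)). (I - K) x = y is solvable iff y ⊥ ker((I - K)^*) = span{(4, 1, -1)}, i.e. iff 4y_1 + y_2 - y_3 = 0. When solvable, the solutions are x = y + c·(1, -1, 2), c arbitrary (ker(I - K) = span{(1, -1, 2)}, dimension 1).

K has rank 1, so it is an outer product K = u v^T: every row of K is a multiple of one row vector. Reading off the entries, u = (1, -1, 2) and v = (4, 1, -1) (row i of K equals u_i·v^T). A rank-one matrix u v^T satisfies K u = u (v·u) and kills the (2)-dimensional subspace v^⊥, so its characteristic polynomial is lambda^2 (lambda - v·u) with v·u = tr K = 1. Hence the eigenvalues of I - K are 1 (multiplicity 2) and 1 - (1) = 0, so det(I - K) = 0. (Direct check: I - K =
[[-3, -1, 1],
 [4, 2, -1],
 [-8, -2, 3]]
has determinant 0.) So 1 is an eigenvalue of K and (I - K) is not invertible. The finite-dimensional Fredholm alternative says: either (I - K) is invertible, or ker(I - K) ≠ {0} and then range(I - K) = ker((I - K)^*)^⊥, with dim ker(I - K) = dim ker((I - K)^*). We are in the second case, so we need both kernels. Kernel of I - K: (I - K) u = u - u (v·u) = u - u = 0, so ker(I - K) = span{u} = span{(1, -1, 2)} (it is exactly 1-dimensional because rank(I - K) = 2). Kernel of the adjoint: K is real, so (I - K)^* = I - K^T = I - v u^T, and (I - v u^T) v = v - v (u·v) = 0; hence ker((I - K)^*) = span{v} = span{(4, 1, -1)}. Therefore (I - K) x = y is solvable iff <y, v> = 0, i.e. iff 4y_1 + y_2 - y_3 = 0. When this holds, K y = u (v·y) = 0, so (I - K) y = y and x = y is a particular solution; the full solution set is the line x = y + c·u = y + c·(1, -1, 2), c ∈ C.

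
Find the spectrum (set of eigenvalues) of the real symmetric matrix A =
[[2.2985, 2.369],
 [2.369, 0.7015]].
sigma(A) ≈ {-1, 4}

A is real symmetric, so its spectrum consists of real eigenvalues. Expanding the characteristic polynomial of the displayed matrix gives
  det(λ I - A) = p(λ) = λ^2 + (-3)λ + (-4).
Solving p(λ) = 0 yields eigenvalues ≈ -1, 4. (A is shown rounded to 4 decimals, so these recover the underlying integer eigenvalues to within that precision.)
Verification: the trace of A = 3 equals the sum of eigenvalues 3, and det(A) ≈ -3.9998 matches the eigenvalue product -4.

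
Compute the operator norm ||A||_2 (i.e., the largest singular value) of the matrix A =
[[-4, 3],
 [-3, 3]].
||A||_2 = sqrt((43 + sqrt(1813))/2) ≈ 6.5414 (= sqrt(largest eigenvalue of A^T A))

||A||_2 = sigma_max(A) = sqrt(lambda_max(A^T A)). Form the symmetric matrix M = A^T A =
[[25, -21],
 [-21, 18]].
Its characteristic polynomial (trace, determinant of M give the coefficients) is
  p(λ) = det(λ I - M) = λ^2 - 43λ + 9.
For λ^2 - 43λ + 9 the discriminant is 1813. It is nonnegative but not a perfect square, so the roots are real and irrational: λ = (43 ± sqrt(1813))/2 ≈ 42.7897, 0.2103.
So the eigenvalues of A^T A are ≈ 0.2103, 42.7897 (all ≥ 0, as they must be for A^T A). The largest is λ_max = (43 + sqrt(1813))/2 ≈ 42.7897, hence ||A||_2 = sqrt(λ_max) = sqrt((43 + sqrt(1813))/2) ≈ 6.5414.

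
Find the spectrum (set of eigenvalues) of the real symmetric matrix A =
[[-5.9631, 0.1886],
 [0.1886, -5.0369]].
sigma(A) ≈ {-6, -5}

A is real symmetric, so its spectrum consists of real eigenvalues. Expanding the characteristic polynomial of the displayed matrix gives
  det(λ I - A) = p(λ) = λ^2 + (11)λ + (30).
Solving p(λ) = 0 yields eigenvalues ≈ -6, -5. (A is shown rounded to 4 decimals, so these recover the underlying integer eigenvalues to within that precision.)
Verification: the trace of A = -11 equals the sum of eigenvalues -11, and det(A) ≈ 30.0000 matches the eigenvalue product 30.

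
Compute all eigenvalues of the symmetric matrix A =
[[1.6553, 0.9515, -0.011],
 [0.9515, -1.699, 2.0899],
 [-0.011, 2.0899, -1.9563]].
sigma(A) ≈ {-4, 0, 2}

A is real symmetric, so its spectrum consists of real eigenvalues. Expanding the characteristic polynomial of the displayed matrix gives
  det(λ I - A) = p(λ) = λ^3 + (2)λ^2 + (-8)λ + (0).
Solving p(λ) = 0 yields eigenvalues ≈ -4, 0, 2. (A is shown rounded to 4 decimals, so these recover the underlying integer eigenvalues to within that precision.)
Verification: the trace of A = -2 equals the sum of eigenvalues -2, and det(A) ≈ -0.0004 matches the eigenvalue product 0.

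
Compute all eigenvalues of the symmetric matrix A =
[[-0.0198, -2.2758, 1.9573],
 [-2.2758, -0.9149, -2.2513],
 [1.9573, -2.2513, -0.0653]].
sigma(A) ≈ {-3, -2, 4}

A is real symmetric, so its spectrum consists of real eigenvalues. Expanding the characteristic polynomial of the displayed matrix gives
  det(λ I - A) = p(λ) = λ^3 + (1)λ^2 + (-14)λ + (-23.9989).
Solving p(λ) = 0 yields eigenvalues ≈ -3, -2, 4. (A is shown rounded to 4 decimals, so these recover the underlying integer eigenvalues to within that precision.)
Verification: the trace of A = -1 equals the sum of eigenvalues -1, and det(A) ≈ 23.9989 matches the eigenvalue product 24.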